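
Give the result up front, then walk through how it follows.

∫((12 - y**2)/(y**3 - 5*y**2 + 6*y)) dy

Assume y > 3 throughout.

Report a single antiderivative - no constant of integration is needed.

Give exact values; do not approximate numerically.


The answer is 2*log(y) + log(y - 3) - 4*log(y - 2).
Step 1. Decompose ∫((12 - y**2)/(y**3 - 5*y**2 + 6*y)) dy by partial fractions, (12 - y**2)/(y**3 - 5*y**2 + 6*y) = -4/(y - 2) + 1/(y - 3) + 2/y: now ∫(2/y) dy + ∫(1/(y - 3)) dy + ∫(-4/(y - 2)) dy.
Step 2. Evaluate the standard form [assuming y > 3]: now log(y - 3) + ∫(2/y) dy + ∫(-4/(y - 2)) dy.
Step 3. Evaluate the standard form [assuming y > 2]: now log(y - 3) - 4*log(y - 2) + ∫(2/y) dy.
Step 4. Evaluate the standard form [assuming y > 0]: now 2*log(y) + log(y - 3) - 4*log(y - 2).
Answer: 2*log(y) + log(y - 3) - 4*log(y - 2).


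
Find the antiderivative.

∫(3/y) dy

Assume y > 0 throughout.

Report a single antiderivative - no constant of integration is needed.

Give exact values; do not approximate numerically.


Answer: 3*log(y).


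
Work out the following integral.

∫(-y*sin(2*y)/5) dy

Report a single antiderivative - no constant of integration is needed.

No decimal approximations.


Answer: y*cos(2*y)/10 - sin(2*y)/20.


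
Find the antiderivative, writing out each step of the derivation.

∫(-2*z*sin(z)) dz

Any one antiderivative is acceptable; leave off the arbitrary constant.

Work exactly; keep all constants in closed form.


Step 1. Integrate ∫(-2*z*sin(z)) dz by parts with u = z, dv = (-2*sin(z)) dz, so v = 2*cos(z): now 2*z*cos(z) + ∫(-2*cos(z)) dz.
Step 2. Evaluate the standard form: now 2*z*cos(z) - 2*sin(z).
Answer: 2*z*cos(z) - 2*sin(z).


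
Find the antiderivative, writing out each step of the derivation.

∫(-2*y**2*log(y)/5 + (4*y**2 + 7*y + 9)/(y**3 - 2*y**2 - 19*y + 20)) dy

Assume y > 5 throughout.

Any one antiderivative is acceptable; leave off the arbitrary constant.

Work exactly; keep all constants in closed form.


Step 1. Rewrite: now ∫(-2*y**2*log(y)/5) dy + ∫((4*y**2 + 7*y + 9)/(y**3 - 2*y**2 - 19*y + 20)) dy.
Step 2. Decompose ∫((4*y**2 + 7*y + 9)/(y**3 - 2*y**2 - 19*y + 20)) dy by partial fractions, (4*y**2 + 7*y + 9)/(y**3 - 2*y**2 - 19*y + 20) = 1/(y + 4) - 1/(y - 1) + 4/(y - 5): now ∫(-2*y**2*log(y)/5) dy + ∫(4/(y - 5)) dy + ∫(-1/(y - 1)) dy + ∫(1/(y + 4)) dy.
Step 3. Evaluate the standard form [assuming y > 1]: now -log(y - 1) + ∫(-2*y**2*log(y)/5) dy + ∫(4/(y - 5)) dy + ∫(1/(y + 4)) dy.
Step 4. Evaluate the standard form [assuming y > -4]: now -log(y - 1) + log(y + 4) + ∫(-2*y**2*log(y)/5) dy + ∫(4/(y - 5)) dy.
Step 5. Evaluate the standard form [assuming y > 5]: now 4*log(y - 5) - log(y - 1) + log(y + 4) + ∫(-2*y**2*log(y)/5) dy.
Step 6. Integrate ∫(-2*y**2*log(y)/5) dy by parts with u = log(y), dv = (-2*y**2/5) dy, so v = -2*y**3/15 [assuming y > 0]: now -2*y**3*log(y)/15 + 4*log(y - 5) - log(y - 1) + log(y + 4) + ∫(2*y**2/15) dy.
Step 7. Evaluate the standard form: now -2*y**3*log(y)/15 + 2*y**3/45 + 4*log(y - 5) - log(y - 1) + log(y + 4).
Answer: -2*y**3*log(y)/15 + 2*y**3/45 + 4*log(y - 5) - log(y - 1) + log(y + 4).


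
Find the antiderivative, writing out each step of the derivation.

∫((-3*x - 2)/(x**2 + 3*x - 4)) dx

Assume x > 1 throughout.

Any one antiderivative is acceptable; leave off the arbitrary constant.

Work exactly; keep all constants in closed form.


Step 1. Decompose ∫((-3*x - 2)/(x**2 + 3*x - 4)) dx by partial fractions, (-3*x - 2)/(x**2 + 3*x - 4) = -2/(x + 4) - 1/(x - 1): now ∫(-1/(x - 1)) dx + ∫(-2/(x + 4)) dx.
Step 2. Evaluate the standard form [assuming x > 1]: now -log(x - 1) + ∫(-2/(x + 4)) dx.
Step 3. Evaluate the standard form [assuming x > -4]: now -log(x - 1) - 2*log(x + 4).
Answer: -log(x - 1) - 2*log(x + 4).


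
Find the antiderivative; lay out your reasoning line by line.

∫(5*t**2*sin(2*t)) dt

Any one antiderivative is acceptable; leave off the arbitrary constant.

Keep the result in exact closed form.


Step 1. Integrate ∫(5*t**2*sin(2*t)) dt by parts with u = t**2, dv = (5*sin(2*t)) dt, so v = -5*cos(2*t)/2: now -5*t**2*cos(2*t)/2 + ∫(5*t*cos(2*t)) dt.
Step 2. Integrate ∫(5*t*cos(2*t)) dt by parts with u = t, dv = (5*cos(2*t)) dt, so v = 5*sin(2*t)/2: now -5*t**2*cos(2*t)/2 + 5*t*sin(2*t)/2 + ∫(-5*sin(2*t)/2) dt.
Step 3. Evaluate the standard form: now -5*t**2*cos(2*t)/2 + 5*t*sin(2*t)/2 + 5*cos(2*t)/4.
Answer: -5*t**2*cos(2*t)/2 + 5*t*sin(2*t)/2 + 5*cos(2*t)/4.


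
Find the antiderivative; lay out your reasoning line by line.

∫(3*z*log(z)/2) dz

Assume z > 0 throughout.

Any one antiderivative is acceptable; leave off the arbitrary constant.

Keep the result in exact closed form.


Step 1. Integrate ∫(3*z*log(z)/2) dz by parts with u = log(z), dv = (3*z/2) dz, so v = 3*z**2/4 [assuming z > 0]: now 3*z**2*log(z)/4 + ∫(-3*z/4) dz.
Step 2. Evaluate the standard form: now 3*z**2*log(z)/4 - 3*z**2/8.
Answer: 3*z**2*log(z)/4 - 3*z**2/8.


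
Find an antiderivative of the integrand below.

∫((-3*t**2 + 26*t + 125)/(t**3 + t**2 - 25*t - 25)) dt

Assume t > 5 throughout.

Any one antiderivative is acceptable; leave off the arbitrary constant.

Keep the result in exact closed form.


Answer: 3*log(t - 5) - 4*log(t + 1) - 2*log(t + 5).


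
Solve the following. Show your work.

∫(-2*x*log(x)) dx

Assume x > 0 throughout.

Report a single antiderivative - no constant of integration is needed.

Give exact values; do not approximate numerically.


Step 1. Integrate ∫(-2*x*log(x)) dx by parts with u = log(x), dv = (-2*x) dx, so v = -x**2 [assuming x > 0]: now -x**2*log(x) + ∫(x) dx.
Step 2. Evaluate the standard form: now -x**2*log(x) + x**2/2.
Answer: -x**2*log(x) + x**2/2.


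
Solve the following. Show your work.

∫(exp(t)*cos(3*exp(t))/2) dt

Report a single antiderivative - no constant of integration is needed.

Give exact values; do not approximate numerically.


Step 1. Substitute u = exp(t), turning ∫(exp(t)*cos(3*exp(t))/2) dt into ∫(cos(3*u)/2) du: now ∫(cos(3*u)/2) du.
Step 2. Evaluate the standard form: now sin(3*u)/6.
Step 3. Substitute back u = exp(t): now sin(3*exp(t))/6.
Answer: sin(3*exp(t))/6.


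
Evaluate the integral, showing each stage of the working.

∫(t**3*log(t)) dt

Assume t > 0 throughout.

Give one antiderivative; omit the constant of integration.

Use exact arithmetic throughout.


Step 1. Integrate ∫(t**3*log(t)) dt by parts with u = log(t), dv = (t**3) dt, so v = t**4/4 [assuming t > 0]: now t**4*log(t)/4 + ∫(-t**3/4) dt.
Step 2. Evaluate the standard form: now t**4*log(t)/4 - t**4/16.
Answer: t**4*log(t)/4 - t**4/16.


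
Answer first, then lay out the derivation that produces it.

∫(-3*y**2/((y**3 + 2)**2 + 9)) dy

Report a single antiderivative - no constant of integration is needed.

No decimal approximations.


The answer is -atan(y**3/3 + 2/3)/3.
Step 1. Substitute u = y**3 + 2, turning ∫(-3*y**2/((y**3 + 2)**2 + 9)) dy into ∫(-1/(u**2 + 9)) du: now ∫(-1/(u**2 + 9)) du.
Step 2. Evaluate the standard form: now -atan(u/3)/3.
Step 3. Substitute back u = y**3 + 2: now -atan(y**3/3 + 2/3)/3.
Answer: -atan(y**3/3 + 2/3)/3.


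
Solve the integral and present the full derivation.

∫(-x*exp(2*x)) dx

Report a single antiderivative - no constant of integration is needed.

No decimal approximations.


Step 1. Integrate ∫(-x*exp(2*x)) dx by parts with u = x, dv = (-exp(2*x)) dx, so v = -exp(2*x)/2: now -x*exp(2*x)/2 + ∫(exp(2*x)/2) dx.
Step 2. Evaluate the standard form: now -x*exp(2*x)/2 + exp(2*x)/4.
Answer: -x*exp(2*x)/2 + exp(2*x)/4.


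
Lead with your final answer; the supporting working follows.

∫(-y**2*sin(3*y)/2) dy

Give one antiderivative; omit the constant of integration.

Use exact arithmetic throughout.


The answer is y**2*cos(3*y)/6 - y*sin(3*y)/9 - cos(3*y)/27.
Step 1. Integrate ∫(-y**2*sin(3*y)/2) dy by parts with u = y**2, dv = (-sin(3*y)/2) dy, so v = cos(3*y)/6: now y**2*cos(3*y)/6 + ∫(-y*cos(3*y)/3) dy.
Step 2. Integrate ∫(-y*cos(3*y)/3) dy by parts with u = y, dv = (-cos(3*y)/3) dy, so v = -sin(3*y)/9: now y**2*cos(3*y)/6 - y*sin(3*y)/9 + ∫(sin(3*y)/9) dy.
Step 3. Evaluate the standard form: now y**2*cos(3*y)/6 - y*sin(3*y)/9 - cos(3*y)/27.
Answer: y**2*cos(3*y)/6 - y*sin(3*y)/9 - cos(3*y)/27.


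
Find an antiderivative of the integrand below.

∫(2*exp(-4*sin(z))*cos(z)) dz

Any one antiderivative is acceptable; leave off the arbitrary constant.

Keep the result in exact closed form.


Answer: -exp(-4*sin(z))/2.


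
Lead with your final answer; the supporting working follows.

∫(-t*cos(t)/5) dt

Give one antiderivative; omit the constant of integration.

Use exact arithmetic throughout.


The answer is -t*sin(t)/5 - cos(t)/5.
Step 1. Integrate ∫(-t*cos(t)/5) dt by parts with u = t, dv = (-cos(t)/5) dt, so v = -sin(t)/5: now -t*sin(t)/5 + ∫(sin(t)/5) dt.
Step 2. Evaluate the standard form: now -t*sin(t)/5 - cos(t)/5.
Answer: -t*sin(t)/5 - cos(t)/5.


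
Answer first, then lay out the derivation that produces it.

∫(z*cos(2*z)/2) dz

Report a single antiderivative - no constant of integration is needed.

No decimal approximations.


The answer is z*sin(2*z)/4 + cos(2*z)/8.
Step 1. Integrate ∫(z*cos(2*z)/2) dz by parts with u = z, dv = (cos(2*z)/2) dz, so v = sin(2*z)/4: now z*sin(2*z)/4 + ∫(-sin(2*z)/4) dz.
Step 2. Evaluate the standard form: now z*sin(2*z)/4 + cos(2*z)/8.
Answer: z*sin(2*z)/4 + cos(2*z)/8.


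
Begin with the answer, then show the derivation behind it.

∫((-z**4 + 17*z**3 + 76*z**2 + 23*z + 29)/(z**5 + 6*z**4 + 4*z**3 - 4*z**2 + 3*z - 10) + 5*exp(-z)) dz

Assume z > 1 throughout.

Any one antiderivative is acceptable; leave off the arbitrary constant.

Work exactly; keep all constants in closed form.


The answer is 4*log(z - 1) - 3*log(z + 2) - 2*log(z + 5) + 3*atan(z) - 5*exp(-z).
Step 1. Rewrite: now ∫((-z**4 + 17*z**3 + 76*z**2 + 23*z + 29)/(z**5 + 6*z**4 + 4*z**3 - 4*z**2 + 3*z - 10)) dz + ∫(5*exp(-z)) dz.
Step 2. Decompose ∫((-z**4 + 17*z**3 + 76*z**2 + 23*z + 29)/(z**5 + 6*z**4 + 4*z**3 - 4*z**2 + 3*z - 10)) dz by partial fractions, (-z**4 + 17*z**3 + 76*z**2 + 23*z + 29)/(z**5 + 6*z**4 + 4*z**3 - 4*z**2 + 3*z - 10) = 3/(z**2 + 1) - 2/(z + 5) - 3/(z + 2) + 4/(z - 1): now ∫(4/(z - 1)) dz + ∫(-3/(z + 2)) dz + ∫(-2/(z + 5)) dz + ∫(3/(z**2 + 1)) dz + ∫(5*exp(-z)) dz.
Step 3. Evaluate the standard form [assuming z > -5]: now -2*log(z + 5) + ∫(4/(z - 1)) dz + ∫(-3/(z + 2)) dz + ∫(3/(z**2 + 1)) dz + ∫(5*exp(-z)) dz.
Step 4. Evaluate the standard form [assuming z > 1]: now 4*log(z - 1) - 2*log(z + 5) + ∫(-3/(z + 2)) dz + ∫(3/(z**2 + 1)) dz + ∫(5*exp(-z)) dz.
Step 5. Evaluate the standard form [assuming z > -2]: now 4*log(z - 1) - 3*log(z + 2) - 2*log(z + 5) + ∫(3/(z**2 + 1)) dz + ∫(5*exp(-z)) dz.
Step 6. Evaluate the standard form: now 4*log(z - 1) - 3*log(z + 2) - 2*log(z + 5) + 3*atan(z) + ∫(5*exp(-z)) dz.
Step 7. Evaluate the standard form: now 4*log(z - 1) - 3*log(z + 2) - 2*log(z + 5) + 3*atan(z) - 5*exp(-z).
Answer: 4*log(z - 1) - 3*log(z + 2) - 2*log(z + 5) + 3*atan(z) - 5*exp(-z).


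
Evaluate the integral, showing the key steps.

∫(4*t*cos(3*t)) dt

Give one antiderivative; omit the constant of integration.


Step 1. Integrate ∫(4*t*cos(3*t)) dt by parts with u = t, dv = (4*cos(3*t)) dt, so v = 4*sin(3*t)/3: now 4*t*sin(3*t)/3 + ∫(-4*sin(3*t)/3) dt.
Step 2. Evaluate the standard form: now 4*t*sin(3*t)/3 + 4*cos(3*t)/9.
Answer: 4*t*sin(3*t)/3 + 4*cos(3*t)/9.


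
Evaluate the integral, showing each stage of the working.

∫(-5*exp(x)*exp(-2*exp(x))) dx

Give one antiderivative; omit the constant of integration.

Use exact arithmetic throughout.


Step 1. Substitute u = exp(x), turning ∫(-5*exp(x)*exp(-2*exp(x))) dx into ∫(-5*exp(-2*u)) du: now ∫(-5*exp(-2*u)) du.
Step 2. Evaluate the standard form: now 5*exp(-2*u)/2.
Step 3. Substitute back u = exp(x): now 5*exp(-2*exp(x))/2.
Answer: 5*exp(-2*exp(x))/2.


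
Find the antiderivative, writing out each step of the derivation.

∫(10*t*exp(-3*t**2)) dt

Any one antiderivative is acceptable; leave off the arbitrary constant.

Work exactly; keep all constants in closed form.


Step 1. Substitute u = t**2, turning ∫(10*t*exp(-3*t**2)) dt into ∫(5*exp(-3*u)) du: now ∫(5*exp(-3*u)) du.
Step 2. Evaluate the standard form: now -5*exp(-3*u)/3.
Step 3. Substitute back u = t**2: now -5*exp(-3*t**2)/3.
Answer: -5*exp(-3*t**2)/3.


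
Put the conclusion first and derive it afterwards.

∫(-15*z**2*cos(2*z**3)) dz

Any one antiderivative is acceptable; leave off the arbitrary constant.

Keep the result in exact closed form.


The answer is -5*sin(2*z**3)/2.
Step 1. Substitute u = z**3, turning ∫(-15*z**2*cos(2*z**3)) dz into ∫(-5*cos(2*u)) du: now ∫(-5*cos(2*u)) du.
Step 2. Evaluate the standard form: now -5*sin(2*u)/2.
Step 3. Substitute back u = z**3: now -5*sin(2*z**3)/2.
Answer: -5*sin(2*z**3)/2.


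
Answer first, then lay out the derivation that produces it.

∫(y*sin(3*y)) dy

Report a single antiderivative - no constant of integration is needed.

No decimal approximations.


The answer is -y*cos(3*y)/3 + sin(3*y)/9.
Step 1. Integrate ∫(y*sin(3*y)) dy by parts with u = y, dv = (sin(3*y)) dy, so v = -cos(3*y)/3: now -y*cos(3*y)/3 + ∫(cos(3*y)/3) dy.
Step 2. Evaluate the standard form: now -y*cos(3*y)/3 + sin(3*y)/9.
Answer: -y*cos(3*y)/3 + sin(3*y)/9.


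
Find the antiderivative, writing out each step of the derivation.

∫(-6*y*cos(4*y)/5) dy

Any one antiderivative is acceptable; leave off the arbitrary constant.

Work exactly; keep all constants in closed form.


Step 1. Integrate ∫(-6*y*cos(4*y)/5) dy by parts with u = y, dv = (-6*cos(4*y)/5) dy, so v = -3*sin(4*y)/10: now -3*y*sin(4*y)/10 + ∫(3*sin(4*y)/10) dy.
Step 2. Evaluate the standard form: now -3*y*sin(4*y)/10 - 3*cos(4*y)/40.
Answer: -3*y*sin(4*y)/10 - 3*cos(4*y)/40.


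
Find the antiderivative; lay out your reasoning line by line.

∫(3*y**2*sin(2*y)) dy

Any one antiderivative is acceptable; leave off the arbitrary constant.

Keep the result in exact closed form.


Step 1. Integrate ∫(3*y**2*sin(2*y)) dy by parts with u = y**2, dv = (3*sin(2*y)) dy, so v = -3*cos(2*y)/2: now -3*y**2*cos(2*y)/2 + ∫(3*y*cos(2*y)) dy.
Step 2. Integrate ∫(3*y*cos(2*y)) dy by parts with u = y, dv = (3*cos(2*y)) dy, so v = 3*sin(2*y)/2: now -3*y**2*cos(2*y)/2 + 3*y*sin(2*y)/2 + ∫(-3*sin(2*y)/2) dy.
Step 3. Evaluate the standard form: now -3*y**2*cos(2*y)/2 + 3*y*sin(2*y)/2 + 3*cos(2*y)/4.
Answer: -3*y**2*cos(2*y)/2 + 3*y*sin(2*y)/2 + 3*cos(2*y)/4.


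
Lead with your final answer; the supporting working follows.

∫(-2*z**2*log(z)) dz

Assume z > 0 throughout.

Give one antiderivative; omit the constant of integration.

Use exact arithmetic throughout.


The answer is -2*z**3*log(z)/3 + 2*z**3/9.
Step 1. Integrate ∫(-2*z**2*log(z)) dz by parts with u = log(z), dv = (-2*z**2) dz, so v = -2*z**3/3 [assuming z > 0]: now -2*z**3*log(z)/3 + ∫(2*z**2/3) dz.
Step 2. Evaluate the standard form: now -2*z**3*log(z)/3 + 2*z**3/9.
Answer: -2*z**3*log(z)/3 + 2*z**3/9.


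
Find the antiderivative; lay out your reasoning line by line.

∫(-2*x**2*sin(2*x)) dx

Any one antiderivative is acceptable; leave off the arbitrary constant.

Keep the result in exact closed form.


Step 1. Integrate ∫(-2*x**2*sin(2*x)) dx by parts with u = x**2, dv = (-2*sin(2*x)) dx, so v = cos(2*x): now x**2*cos(2*x) + ∫(-2*x*cos(2*x)) dx.
Step 2. Integrate ∫(-2*x*cos(2*x)) dx by parts with u = x, dv = (-2*cos(2*x)) dx, so v = -sin(2*x): now x**2*cos(2*x) - x*sin(2*x) + ∫(sin(2*x)) dx.
Step 3. Evaluate the standard form: now x**2*cos(2*x) - x*sin(2*x) - cos(2*x)/2.
Answer: x**2*cos(2*x) - x*sin(2*x) - cos(2*x)/2.


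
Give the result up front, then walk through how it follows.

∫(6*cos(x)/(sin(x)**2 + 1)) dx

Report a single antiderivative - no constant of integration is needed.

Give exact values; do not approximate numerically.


The answer is 6*atan(sin(x)).
Step 1. Substitute u = sin(x), turning ∫(6*cos(x)/(sin(x)**2 + 1)) dx into ∫(6/(u**2 + 1)) du: now ∫(6/(u**2 + 1)) du.
Step 2. Evaluate the standard form: now 6*atan(u).
Step 3. Substitute back u = sin(x): now 6*atan(sin(x)).
Answer: 6*atan(sin(x)).


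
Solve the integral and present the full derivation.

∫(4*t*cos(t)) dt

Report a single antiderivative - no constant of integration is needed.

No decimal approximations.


Step 1. Integrate ∫(4*t*cos(t)) dt by parts with u = t, dv = (4*cos(t)) dt, so v = 4*sin(t): now 4*t*sin(t) + ∫(-4*sin(t)) dt.
Step 2. Evaluate the standard form: now 4*t*sin(t) + 4*cos(t).
Answer: 4*t*sin(t) + 4*cos(t).


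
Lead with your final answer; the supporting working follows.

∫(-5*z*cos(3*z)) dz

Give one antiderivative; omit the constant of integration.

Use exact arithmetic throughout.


The answer is -5*z*sin(3*z)/3 - 5*cos(3*z)/9.
Step 1. Integrate ∫(-5*z*cos(3*z)) dz by parts with u = z, dv = (-5*cos(3*z)) dz, so v = -5*sin(3*z)/3: now -5*z*sin(3*z)/3 + ∫(5*sin(3*z)/3) dz.
Step 2. Evaluate the standard form: now -5*z*sin(3*z)/3 - 5*cos(3*z)/9.
Answer: -5*z*sin(3*z)/3 - 5*cos(3*z)/9.


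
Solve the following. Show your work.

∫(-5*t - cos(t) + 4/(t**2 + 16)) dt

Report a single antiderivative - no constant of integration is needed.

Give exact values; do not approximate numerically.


Step 1. Rewrite: now ∫(-5*t) dt + ∫(4/(t**2 + 16)) dt + ∫(-cos(t)) dt.
Step 2. Evaluate the standard form: now -sin(t) + ∫(-5*t) dt + ∫(4/(t**2 + 16)) dt.
Step 3. Evaluate the standard form: now -5*t**2/2 - sin(t) + ∫(4/(t**2 + 16)) dt.
Step 4. Evaluate the standard form: now -5*t**2/2 - sin(t) + atan(t/4).
Answer: -5*t**2/2 - sin(t) + atan(t/4).


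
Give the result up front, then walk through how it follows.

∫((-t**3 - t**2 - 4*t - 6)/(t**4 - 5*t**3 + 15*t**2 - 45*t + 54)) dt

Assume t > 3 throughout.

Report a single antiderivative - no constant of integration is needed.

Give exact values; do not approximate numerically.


The answer is -3*log(t - 3) + 2*log(t - 2) - atan(t/3)/3.
Step 1. Decompose ∫((-t**3 - t**2 - 4*t - 6)/(t**4 - 5*t**3 + 15*t**2 - 45*t + 54)) dt by partial fractions, (-t**3 - t**2 - 4*t - 6)/(t**4 - 5*t**3 + 15*t**2 - 45*t + 54) = -1/(t**2 + 9) + 2/(t - 2) - 3/(t - 3): now ∫(-3/(t - 3)) dt + ∫(2/(t - 2)) dt + ∫(-1/(t**2 + 9)) dt.
Step 2. Evaluate the standard form [assuming t > 3]: now -3*log(t - 3) + ∫(2/(t - 2)) dt + ∫(-1/(t**2 + 9)) dt.
Step 3. Evaluate the standard form [assuming t > 2]: now -3*log(t - 3) + 2*log(t - 2) + ∫(-1/(t**2 + 9)) dt.
Step 4. Evaluate the standard form: now -3*log(t - 3) + 2*log(t - 2) - atan(t/3)/3.
Answer: -3*log(t - 3) + 2*log(t - 2) - atan(t/3)/3.


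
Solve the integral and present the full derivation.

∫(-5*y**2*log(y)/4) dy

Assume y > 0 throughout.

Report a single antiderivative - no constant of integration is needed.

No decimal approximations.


Step 1. Integrate ∫(-5*y**2*log(y)/4) dy by parts with u = log(y), dv = (-5*y**2/4) dy, so v = -5*y**3/12 [assuming y > 0]: now -5*y**3*log(y)/12 + ∫(5*y**2/12) dy.
Step 2. Evaluate the standard form: now -5*y**3*log(y)/12 + 5*y**3/36.
Answer: -5*y**3*log(y)/12 + 5*y**3/36.


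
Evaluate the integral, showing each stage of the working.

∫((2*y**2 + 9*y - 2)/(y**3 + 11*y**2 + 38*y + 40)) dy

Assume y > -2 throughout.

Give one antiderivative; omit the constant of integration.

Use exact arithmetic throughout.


Step 1. Decompose ∫((2*y**2 + 9*y - 2)/(y**3 + 11*y**2 + 38*y + 40)) dy by partial fractions, (2*y**2 + 9*y - 2)/(y**3 + 11*y**2 + 38*y + 40) = 1/(y + 5) + 3/(y + 4) - 2/(y + 2): now ∫(-2/(y + 2)) dy + ∫(3/(y + 4)) dy + ∫(1/(y + 5)) dy.
Step 2. Evaluate the standard form [assuming y > -5]: now log(y + 5) + ∫(-2/(y + 2)) dy + ∫(3/(y + 4)) dy.
Step 3. Evaluate the standard form [assuming y > -4]: now 3*log(y + 4) + log(y + 5) + ∫(-2/(y + 2)) dy.
Step 4. Evaluate the standard form [assuming y > -2]: now -2*log(y + 2) + 3*log(y + 4) + log(y + 5).
Answer: -2*log(y + 2) + 3*log(y + 4) + log(y + 5).


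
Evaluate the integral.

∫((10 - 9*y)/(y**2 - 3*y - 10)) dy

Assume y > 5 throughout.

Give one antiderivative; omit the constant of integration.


Answer: -5*log(y - 5) - 4*log(y + 2).


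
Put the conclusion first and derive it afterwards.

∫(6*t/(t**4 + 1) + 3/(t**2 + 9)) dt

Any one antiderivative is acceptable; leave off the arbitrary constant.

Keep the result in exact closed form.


The answer is atan(t/3) + 3*atan(t**2).
Step 1. Rewrite: now ∫(6*t/(t**4 + 1)) dt + ∫(3/(t**2 + 9)) dt.
Step 2. Evaluate the standard form: now atan(t/3) + ∫(6*t/(t**4 + 1)) dt.
Step 3. Substitute u = t**2, turning ∫(6*t/(t**4 + 1)) dt into ∫(3/(u**2 + 1)) du: now atan(t/3) + ∫(3/(u**2 + 1)) du.
Step 4. Evaluate the standard form: now atan(t/3) + 3*atan(u).
Step 5. Substitute back u = t**2: now atan(t/3) + 3*atan(t**2).
Answer: atan(t/3) + 3*atan(t**2).


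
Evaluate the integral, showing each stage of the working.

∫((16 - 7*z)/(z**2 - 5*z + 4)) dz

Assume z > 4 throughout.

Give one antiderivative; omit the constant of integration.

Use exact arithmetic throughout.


Step 1. Decompose ∫((16 - 7*z)/(z**2 - 5*z + 4)) dz by partial fractions, (16 - 7*z)/(z**2 - 5*z + 4) = -3/(z - 1) - 4/(z - 4): now ∫(-4/(z - 4)) dz + ∫(-3/(z - 1)) dz.
Step 2. Evaluate the standard form [assuming z > 4]: now -4*log(z - 4) + ∫(-3/(z - 1)) dz.
Step 3. Evaluate the standard form [assuming z > 1]: now -4*log(z - 4) - 3*log(z - 1).
Answer: -4*log(z - 4) - 3*log(z - 1).


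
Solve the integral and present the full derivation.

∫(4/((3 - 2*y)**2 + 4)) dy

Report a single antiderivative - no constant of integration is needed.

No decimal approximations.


Step 1. Substitute u = 3 - 2*y, turning ∫(4/((3 - 2*y)**2 + 4)) dy into ∫(-2/(u**2 + 4)) du: now ∫(-2/(u**2 + 4)) du.
Step 2. Evaluate the standard form: now -atan(u/2).
Step 3. Substitute back u = 3 - 2*y: now atan(y - 3/2).
Answer: atan(y - 3/2).


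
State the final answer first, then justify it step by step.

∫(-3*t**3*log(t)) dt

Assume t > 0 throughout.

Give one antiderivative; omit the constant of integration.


The answer is -3*t**4*log(t)/4 + 3*t**4/16.
Step 1. Integrate ∫(-3*t**3*log(t)) dt by parts with u = log(t), dv = (-3*t**3) dt, so v = -3*t**4/4 [assuming t > 0]: now -3*t**4*log(t)/4 + ∫(3*t**3/4) dt.
Step 2. Evaluate the standard form: now -3*t**4*log(t)/4 + 3*t**4/16.
Answer: -3*t**4*log(t)/4 + 3*t**4/16.


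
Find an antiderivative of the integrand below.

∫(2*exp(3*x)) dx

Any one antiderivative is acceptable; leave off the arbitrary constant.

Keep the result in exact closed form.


Answer: 2*exp(3*x)/3.


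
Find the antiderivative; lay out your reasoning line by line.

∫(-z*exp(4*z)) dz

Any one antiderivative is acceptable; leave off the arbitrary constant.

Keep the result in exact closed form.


Step 1. Integrate ∫(-z*exp(4*z)) dz by parts with u = z, dv = (-exp(4*z)) dz, so v = -exp(4*z)/4: now -z*exp(4*z)/4 + ∫(exp(4*z)/4) dz.
Step 2. Evaluate the standard form: now -z*exp(4*z)/4 + exp(4*z)/16.
Answer: -z*exp(4*z)/4 + exp(4*z)/16.


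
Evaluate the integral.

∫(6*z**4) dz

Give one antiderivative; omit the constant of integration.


Answer: 6*z**5/5.


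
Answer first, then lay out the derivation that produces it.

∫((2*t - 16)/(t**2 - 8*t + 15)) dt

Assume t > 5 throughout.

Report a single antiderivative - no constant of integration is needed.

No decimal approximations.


The answer is -3*log(t - 5) + 5*log(t - 3).
Step 1. Decompose ∫((2*t - 16)/(t**2 - 8*t + 15)) dt by partial fractions, (2*t - 16)/(t**2 - 8*t + 15) = 5/(t - 3) - 3/(t - 5): now ∫(-3/(t - 5)) dt + ∫(5/(t - 3)) dt.
Step 2. Evaluate the standard form [assuming t > 3]: now 5*log(t - 3) + ∫(-3/(t - 5)) dt.
Step 3. Evaluate the standard form [assuming t > 5]: now -3*log(t - 5) + 5*log(t - 3).
Answer: -3*log(t - 5) + 5*log(t - 3).


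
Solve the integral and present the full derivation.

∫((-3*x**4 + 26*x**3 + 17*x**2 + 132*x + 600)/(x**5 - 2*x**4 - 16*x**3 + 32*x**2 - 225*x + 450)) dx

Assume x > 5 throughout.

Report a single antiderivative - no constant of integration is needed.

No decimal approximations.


Step 1. Decompose ∫((-3*x**4 + 26*x**3 + 17*x**2 + 132*x + 600)/(x**5 - 2*x**4 - 16*x**3 + 32*x**2 - 225*x + 450)) dx by partial fractions, (-3*x**4 + 26*x**3 + 17*x**2 + 132*x + 600)/(x**5 - 2*x**4 - 16*x**3 + 32*x**2 - 225*x + 450) = 3/(x**2 + 9) - 2/(x + 5) - 4/(x - 2) + 3/(x - 5): now ∫(3/(x - 5)) dx + ∫(-4/(x - 2)) dx + ∫(-2/(x + 5)) dx + ∫(3/(x**2 + 9)) dx.
Step 2. Evaluate the standard form [assuming x > -5]: now -2*log(x + 5) + ∫(3/(x - 5)) dx + ∫(-4/(x - 2)) dx + ∫(3/(x**2 + 9)) dx.
Step 3. Evaluate the standard form [assuming x > 2]: now -4*log(x - 2) - 2*log(x + 5) + ∫(3/(x - 5)) dx + ∫(3/(x**2 + 9)) dx.
Step 4. Evaluate the standard form [assuming x > 5]: now 3*log(x - 5) - 4*log(x - 2) - 2*log(x + 5) + ∫(3/(x**2 + 9)) dx.
Step 5. Evaluate the standard form: now 3*log(x - 5) - 4*log(x - 2) - 2*log(x + 5) + atan(x/3).
Answer: 3*log(x - 5) - 4*log(x - 2) - 2*log(x + 5) + atan(x/3).


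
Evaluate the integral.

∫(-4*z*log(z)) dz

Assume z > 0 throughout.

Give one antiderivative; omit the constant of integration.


Answer: -2*z**2*log(z) + z**2.


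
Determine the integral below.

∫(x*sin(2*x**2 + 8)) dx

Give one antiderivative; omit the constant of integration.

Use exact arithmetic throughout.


Answer: -cos(2*x**2 + 8)/4.


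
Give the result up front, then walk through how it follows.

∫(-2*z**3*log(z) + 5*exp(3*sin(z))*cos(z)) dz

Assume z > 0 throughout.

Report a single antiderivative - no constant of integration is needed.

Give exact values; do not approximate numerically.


The answer is -z**4*log(z)/2 + z**4/8 + 5*exp(3*sin(z))/3.
Step 1. Rewrite: now ∫(-2*z**3*log(z)) dz + ∫(5*exp(3*sin(z))*cos(z)) dz.
Step 2. Substitute u = sin(z), turning ∫(5*exp(3*sin(z))*cos(z)) dz into ∫(5*exp(3*u)) du: now ∫(-2*z**3*log(z)) dz + ∫(5*exp(3*u)) du.
Step 3. Evaluate the standard form: now 5*exp(3*u)/3 + ∫(-2*z**3*log(z)) dz.
Step 4. Substitute back u = sin(z): now 5*exp(3*sin(z))/3 + ∫(-2*z**3*log(z)) dz.
Step 5. Integrate ∫(-2*z**3*log(z)) dz by parts with u = log(z), dv = (-2*z**3) dz, so v = -z**4/2 [assuming z > 0]: now -z**4*log(z)/2 + 5*exp(3*sin(z))/3 + ∫(z**3/2) dz.
Step 6. Evaluate the standard form: now -z**4*log(z)/2 + z**4/8 + 5*exp(3*sin(z))/3.
Answer: -z**4*log(z)/2 + z**4/8 + 5*exp(3*sin(z))/3.


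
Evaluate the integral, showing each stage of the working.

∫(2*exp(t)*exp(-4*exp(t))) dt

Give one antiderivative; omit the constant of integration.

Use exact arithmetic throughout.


Step 1. Substitute u = exp(t), turning ∫(2*exp(t)*exp(-4*exp(t))) dt into ∫(2*exp(-4*u)) du: now ∫(2*exp(-4*u)) du.
Step 2. Evaluate the standard form: now -exp(-4*u)/2.
Step 3. Substitute back u = exp(t): now -exp(-4*exp(t))/2.
Answer: -exp(-4*exp(t))/2.


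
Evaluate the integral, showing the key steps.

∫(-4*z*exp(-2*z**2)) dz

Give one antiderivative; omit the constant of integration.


Step 1. Substitute u = z**2, turning ∫(-4*z*exp(-2*z**2)) dz into ∫(-2*exp(-2*u)) du: now ∫(-2*exp(-2*u)) du.
Step 2. Evaluate the standard form: now exp(-2*u).
Step 3. Substitute back u = z**2: now exp(-2*z**2).
Answer: exp(-2*z**2).


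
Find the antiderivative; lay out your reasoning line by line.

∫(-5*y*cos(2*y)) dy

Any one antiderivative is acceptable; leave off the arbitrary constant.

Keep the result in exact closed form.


Step 1. Integrate ∫(-5*y*cos(2*y)) dy by parts with u = y, dv = (-5*cos(2*y)) dy, so v = -5*sin(2*y)/2: now -5*y*sin(2*y)/2 + ∫(5*sin(2*y)/2) dy.
Step 2. Evaluate the standard form: now -5*y*sin(2*y)/2 - 5*cos(2*y)/4.
Answer: -5*y*sin(2*y)/2 - 5*cos(2*y)/4.


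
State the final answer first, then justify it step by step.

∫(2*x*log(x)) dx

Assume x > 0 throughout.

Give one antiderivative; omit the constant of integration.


The answer is x**2*log(x) - x**2/2.
Step 1. Integrate ∫(2*x*log(x)) dx by parts with u = log(x), dv = (2*x) dx, so v = x**2 [assuming x > 0]: now x**2*log(x) + ∫(-x) dx.
Step 2. Evaluate the standard form: now x**2*log(x) - x**2/2.
Answer: x**2*log(x) - x**2/2.


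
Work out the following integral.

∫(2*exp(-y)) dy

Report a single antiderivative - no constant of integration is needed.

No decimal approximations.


Answer: -2*exp(-y).


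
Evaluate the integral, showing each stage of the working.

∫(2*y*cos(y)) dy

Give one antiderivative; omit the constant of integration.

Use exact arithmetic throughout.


Step 1. Integrate ∫(2*y*cos(y)) dy by parts with u = y, dv = (2*cos(y)) dy, so v = 2*sin(y): now 2*y*sin(y) + ∫(-2*sin(y)) dy.
Step 2. Evaluate the standard form: now 2*y*sin(y) + 2*cos(y).
Answer: 2*y*sin(y) + 2*cos(y).


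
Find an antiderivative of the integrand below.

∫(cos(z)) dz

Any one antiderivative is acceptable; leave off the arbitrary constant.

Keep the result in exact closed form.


Answer: sin(z).


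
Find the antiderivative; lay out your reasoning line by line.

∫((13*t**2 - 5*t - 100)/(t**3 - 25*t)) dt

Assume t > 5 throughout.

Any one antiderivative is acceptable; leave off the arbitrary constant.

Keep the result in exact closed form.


Step 1. Decompose ∫((13*t**2 - 5*t - 100)/(t**3 - 25*t)) dt by partial fractions, (13*t**2 - 5*t - 100)/(t**3 - 25*t) = 5/(t + 5) + 4/(t - 5) + 4/t: now ∫(4/t) dt + ∫(4/(t - 5)) dt + ∫(5/(t + 5)) dt.
Step 2. Evaluate the standard form [assuming t > -5]: now 5*log(t + 5) + ∫(4/t) dt + ∫(4/(t - 5)) dt.
Step 3. Evaluate the standard form [assuming t > 0]: now 4*log(t) + 5*log(t + 5) + ∫(4/(t - 5)) dt.
Step 4. Evaluate the standard form [assuming t > 5]: now 4*log(t) + 4*log(t - 5) + 5*log(t + 5).
Answer: 4*log(t) + 4*log(t - 5) + 5*log(t + 5).


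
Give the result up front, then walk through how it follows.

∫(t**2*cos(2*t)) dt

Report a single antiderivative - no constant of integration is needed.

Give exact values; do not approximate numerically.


The answer is t**2*sin(2*t)/2 + t*cos(2*t)/2 - sin(2*t)/4.
Step 1. Integrate ∫(t**2*cos(2*t)) dt by parts with u = t**2, dv = (cos(2*t)) dt, so v = sin(2*t)/2: now t**2*sin(2*t)/2 + ∫(-t*sin(2*t)) dt.
Step 2. Integrate ∫(-t*sin(2*t)) dt by parts with u = t, dv = (-sin(2*t)) dt, so v = cos(2*t)/2: now t**2*sin(2*t)/2 + t*cos(2*t)/2 + ∫(-cos(2*t)/2) dt.
Step 3. Evaluate the standard form: now t**2*sin(2*t)/2 + t*cos(2*t)/2 - sin(2*t)/4.
Answer: t**2*sin(2*t)/2 + t*cos(2*t)/2 - sin(2*t)/4.


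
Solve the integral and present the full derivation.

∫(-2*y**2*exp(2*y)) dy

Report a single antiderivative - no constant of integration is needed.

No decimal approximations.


Step 1. Integrate ∫(-2*y**2*exp(2*y)) dy by parts with u = y**2, dv = (-2*exp(2*y)) dy, so v = -exp(2*y): now -y**2*exp(2*y) + ∫(2*y*exp(2*y)) dy.
Step 2. Integrate ∫(2*y*exp(2*y)) dy by parts with u = y, dv = (2*exp(2*y)) dy, so v = exp(2*y): now -y**2*exp(2*y) + y*exp(2*y) + ∫(-exp(2*y)) dy.
Step 3. Evaluate the standard form: now -y**2*exp(2*y) + y*exp(2*y) - exp(2*y)/2.
Answer: -y**2*exp(2*y) + y*exp(2*y) - exp(2*y)/2.


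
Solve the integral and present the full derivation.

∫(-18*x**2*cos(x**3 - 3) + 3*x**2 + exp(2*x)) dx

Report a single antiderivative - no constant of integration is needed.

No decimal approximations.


Step 1. Rewrite: now ∫(3*x**2) dx + ∫(-18*x**2*cos(x**3 - 3)) dx + ∫(exp(2*x)) dx.
Step 2. Evaluate the standard form: now exp(2*x)/2 + ∫(3*x**2) dx + ∫(-18*x**2*cos(x**3 - 3)) dx.
Step 3. Substitute u = x**3 - 3, turning ∫(-18*x**2*cos(x**3 - 3)) dx into ∫(-6*cos(u)) du: now exp(2*x)/2 + ∫(3*x**2) dx + ∫(-6*cos(u)) du.
Step 4. Evaluate the standard form: now exp(2*x)/2 - 6*sin(u) + ∫(3*x**2) dx.
Step 5. Substitute back u = x**3 - 3: now exp(2*x)/2 - 6*sin(x**3 - 3) + ∫(3*x**2) dx.
Step 6. Evaluate the standard form: now x**3 + exp(2*x)/2 - 6*sin(x**3 - 3).
Answer: x**3 + exp(2*x)/2 - 6*sin(x**3 - 3).


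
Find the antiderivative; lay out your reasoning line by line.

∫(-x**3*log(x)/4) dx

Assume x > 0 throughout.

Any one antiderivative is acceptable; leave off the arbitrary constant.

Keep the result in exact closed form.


Step 1. Integrate ∫(-x**3*log(x)/4) dx by parts with u = log(x), dv = (-x**3/4) dx, so v = -x**4/16 [assuming x > 0]: now -x**4*log(x)/16 + ∫(x**3/16) dx.
Step 2. Evaluate the standard form: now -x**4*log(x)/16 + x**4/64.
Answer: -x**4*log(x)/16 + x**4/64.


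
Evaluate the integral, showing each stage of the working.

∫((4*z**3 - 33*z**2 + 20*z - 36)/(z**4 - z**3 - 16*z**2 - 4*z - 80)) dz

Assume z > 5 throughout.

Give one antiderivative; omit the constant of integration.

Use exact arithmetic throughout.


Step 1. Decompose ∫((4*z**3 - 33*z**2 + 20*z - 36)/(z**4 - z**3 - 16*z**2 - 4*z - 80)) dz by partial fractions, (4*z**3 - 33*z**2 + 20*z - 36)/(z**4 - z**3 - 16*z**2 - 4*z - 80) = -4/(z**2 + 4) + 5/(z + 4) - 1/(z - 5): now ∫(-1/(z - 5)) dz + ∫(5/(z + 4)) dz + ∫(-4/(z**2 + 4)) dz.
Step 2. Evaluate the standard form [assuming z > 5]: now -log(z - 5) + ∫(5/(z + 4)) dz + ∫(-4/(z**2 + 4)) dz.
Step 3. Evaluate the standard form [assuming z > -4]: now -log(z - 5) + 5*log(z + 4) + ∫(-4/(z**2 + 4)) dz.
Step 4. Evaluate the standard form: now -log(z - 5) + 5*log(z + 4) - 2*atan(z/2).
Answer: -log(z - 5) + 5*log(z + 4) - 2*atan(z/2).


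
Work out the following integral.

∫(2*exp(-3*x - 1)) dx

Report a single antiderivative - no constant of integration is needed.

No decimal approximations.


Answer: -2*exp(-3*x - 1)/3.


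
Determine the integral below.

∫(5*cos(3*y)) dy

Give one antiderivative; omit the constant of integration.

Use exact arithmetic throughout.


Answer: 5*sin(3*y)/3.


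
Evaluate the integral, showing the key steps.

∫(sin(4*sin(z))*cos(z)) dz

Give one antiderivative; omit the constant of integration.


Step 1. Substitute u = sin(z), turning ∫(sin(4*sin(z))*cos(z)) dz into ∫(sin(4*u)) du: now ∫(sin(4*u)) du.
Step 2. Evaluate the standard form: now -cos(4*u)/4.
Step 3. Substitute back u = sin(z): now -cos(4*sin(z))/4.
Answer: -cos(4*sin(z))/4.


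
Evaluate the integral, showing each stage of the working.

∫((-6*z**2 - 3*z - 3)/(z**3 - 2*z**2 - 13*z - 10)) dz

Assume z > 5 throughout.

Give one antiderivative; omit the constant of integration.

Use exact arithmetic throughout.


Step 1. Decompose ∫((-6*z**2 - 3*z - 3)/(z**3 - 2*z**2 - 13*z - 10)) dz by partial fractions, (-6*z**2 - 3*z - 3)/(z**3 - 2*z**2 - 13*z - 10) = -3/(z + 2) + 1/(z + 1) - 4/(z - 5): now ∫(-4/(z - 5)) dz + ∫(1/(z + 1)) dz + ∫(-3/(z + 2)) dz.
Step 2. Evaluate the standard form [assuming z > -2]: now -3*log(z + 2) + ∫(-4/(z - 5)) dz + ∫(1/(z + 1)) dz.
Step 3. Evaluate the standard form [assuming z > 5]: now -4*log(z - 5) - 3*log(z + 2) + ∫(1/(z + 1)) dz.
Step 4. Evaluate the standard form [assuming z > -1]: now -4*log(z - 5) + log(z + 1) - 3*log(z + 2).
Answer: -4*log(z - 5) + log(z + 1) - 3*log(z + 2).


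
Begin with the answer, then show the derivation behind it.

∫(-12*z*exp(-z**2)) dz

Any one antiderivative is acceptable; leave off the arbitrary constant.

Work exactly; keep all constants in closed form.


The answer is 6*exp(-z**2).
Step 1. Substitute u = z**2, turning ∫(-12*z*exp(-z**2)) dz into ∫(-6*exp(-u)) du: now ∫(-6*exp(-u)) du.
Step 2. Evaluate the standard form: now 6*exp(-u).
Step 3. Substitute back u = z**2: now 6*exp(-z**2).
Answer: 6*exp(-z**2).


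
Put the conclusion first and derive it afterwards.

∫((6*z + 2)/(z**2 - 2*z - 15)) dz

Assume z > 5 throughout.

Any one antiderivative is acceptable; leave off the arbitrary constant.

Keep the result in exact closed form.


The answer is 4*log(z - 5) + 2*log(z + 3).
Step 1. Decompose ∫((6*z + 2)/(z**2 - 2*z - 15)) dz by partial fractions, (6*z + 2)/(z**2 - 2*z - 15) = 2/(z + 3) + 4/(z - 5): now ∫(4/(z - 5)) dz + ∫(2/(z + 3)) dz.
Step 2. Evaluate the standard form [assuming z > 5]: now 4*log(z - 5) + ∫(2/(z + 3)) dz.
Step 3. Evaluate the standard form [assuming z > -3]: now 4*log(z - 5) + 2*log(z + 3).
Answer: 4*log(z - 5) + 2*log(z + 3).


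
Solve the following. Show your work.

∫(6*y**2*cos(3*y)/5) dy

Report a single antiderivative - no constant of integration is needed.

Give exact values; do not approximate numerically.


Step 1. Integrate ∫(6*y**2*cos(3*y)/5) dy by parts with u = y**2, dv = (6*cos(3*y)/5) dy, so v = 2*sin(3*y)/5: now 2*y**2*sin(3*y)/5 + ∫(-4*y*sin(3*y)/5) dy.
Step 2. Integrate ∫(-4*y*sin(3*y)/5) dy by parts with u = y, dv = (-4*sin(3*y)/5) dy, so v = 4*cos(3*y)/15: now 2*y**2*sin(3*y)/5 + 4*y*cos(3*y)/15 + ∫(-4*cos(3*y)/15) dy.
Step 3. Evaluate the standard form: now 2*y**2*sin(3*y)/5 + 4*y*cos(3*y)/15 - 4*sin(3*y)/45.
Answer: 2*y**2*sin(3*y)/5 + 4*y*cos(3*y)/15 - 4*sin(3*y)/45.


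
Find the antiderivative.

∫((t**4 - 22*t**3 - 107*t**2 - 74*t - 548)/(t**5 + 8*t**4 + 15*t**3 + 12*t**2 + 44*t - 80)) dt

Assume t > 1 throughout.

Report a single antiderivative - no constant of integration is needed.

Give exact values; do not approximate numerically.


Answer: -5*log(t - 1) + 3*log(t + 4) + 3*log(t + 5) + atan(t/2).


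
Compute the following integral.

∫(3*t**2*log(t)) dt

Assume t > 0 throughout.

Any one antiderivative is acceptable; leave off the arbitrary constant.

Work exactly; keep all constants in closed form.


Answer: t**3*log(t) - t**3/3.


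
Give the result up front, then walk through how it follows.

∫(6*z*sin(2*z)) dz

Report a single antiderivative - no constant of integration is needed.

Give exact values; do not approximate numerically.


The answer is -3*z*cos(2*z) + 3*sin(2*z)/2.
Step 1. Integrate ∫(6*z*sin(2*z)) dz by parts with u = z, dv = (6*sin(2*z)) dz, so v = -3*cos(2*z): now -3*z*cos(2*z) + ∫(3*cos(2*z)) dz.
Step 2. Evaluate the standard form: now -3*z*cos(2*z) + 3*sin(2*z)/2.
Answer: -3*z*cos(2*z) + 3*sin(2*z)/2.


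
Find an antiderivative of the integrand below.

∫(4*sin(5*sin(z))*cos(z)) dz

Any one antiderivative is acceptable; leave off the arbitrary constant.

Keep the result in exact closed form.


Answer: -4*cos(5*sin(z))/5.


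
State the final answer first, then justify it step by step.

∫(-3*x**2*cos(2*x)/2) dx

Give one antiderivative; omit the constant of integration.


The answer is -3*x**2*sin(2*x)/4 - 3*x*cos(2*x)/4 + 3*sin(2*x)/8.
Step 1. Integrate ∫(-3*x**2*cos(2*x)/2) dx by parts with u = x**2, dv = (-3*cos(2*x)/2) dx, so v = -3*sin(2*x)/4: now -3*x**2*sin(2*x)/4 + ∫(3*x*sin(2*x)/2) dx.
Step 2. Integrate ∫(3*x*sin(2*x)/2) dx by parts with u = x, dv = (3*sin(2*x)/2) dx, so v = -3*cos(2*x)/4: now -3*x**2*sin(2*x)/4 - 3*x*cos(2*x)/4 + ∫(3*cos(2*x)/4) dx.
Step 3. Evaluate the standard form: now -3*x**2*sin(2*x)/4 - 3*x*cos(2*x)/4 + 3*sin(2*x)/8.
Answer: -3*x**2*sin(2*x)/4 - 3*x*cos(2*x)/4 + 3*sin(2*x)/8.


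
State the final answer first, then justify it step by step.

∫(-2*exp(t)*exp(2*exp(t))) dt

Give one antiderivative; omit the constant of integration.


The answer is -exp(2*exp(t)).
Step 1. Substitute u = exp(t), turning ∫(-2*exp(t)*exp(2*exp(t))) dt into ∫(-2*exp(2*u)) du: now ∫(-2*exp(2*u)) du.
Step 2. Evaluate the standard form: now -exp(2*u).
Step 3. Substitute back u = exp(t): now -exp(2*exp(t)).
Answer: -exp(2*exp(t)).


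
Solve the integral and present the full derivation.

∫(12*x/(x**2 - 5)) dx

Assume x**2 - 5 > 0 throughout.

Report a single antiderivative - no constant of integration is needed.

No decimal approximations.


Step 1. Substitute u = x**2 - 5, turning ∫(12*x/(x**2 - 5)) dx into ∫(6/u) du: now ∫(6/u) du.
Step 2. Evaluate the standard form [assuming u > 0]: now 6*log(u).
Step 3. Substitute back u = x**2 - 5: now 6*log(x**2 - 5).
Answer: 6*log(x**2 - 5).


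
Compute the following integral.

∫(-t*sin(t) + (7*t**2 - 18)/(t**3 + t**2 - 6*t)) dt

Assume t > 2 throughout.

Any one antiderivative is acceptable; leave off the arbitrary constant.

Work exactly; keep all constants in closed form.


Answer: t*cos(t) + 3*log(t) + log(t - 2) + 3*log(t + 3) - sin(t).
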